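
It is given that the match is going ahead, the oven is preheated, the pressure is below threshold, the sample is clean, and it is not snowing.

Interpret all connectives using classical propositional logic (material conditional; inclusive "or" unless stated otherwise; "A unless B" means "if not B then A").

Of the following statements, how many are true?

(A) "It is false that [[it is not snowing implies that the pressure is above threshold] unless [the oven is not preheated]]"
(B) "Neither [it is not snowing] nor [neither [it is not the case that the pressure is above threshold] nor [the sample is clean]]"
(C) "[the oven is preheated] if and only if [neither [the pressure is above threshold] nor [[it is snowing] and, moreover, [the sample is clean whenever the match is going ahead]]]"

Let U = "it is snowing" (F), L = "the pressure is above threshold" (F), P = "the oven is preheated" (T), M = "the sample is contaminated" (F), G = "the match is cancelled" (F).

(A): Formalization: ~((~U -> L) | ~P)

~U = ~F = T
~U -> L = T -> F = F
~P = ~T = F
(~U -> L) | ~P = F | F = F
~((~U -> L) | ~P) = ~F = T
So (A) is true.

(B): In symbols: ~U nor (~L nor ~M)

~U = ~F = T
~L = ~F = T
~M = ~F = T
~L nor ~M = T nor T = F
~U nor (~L nor ~M) = T nor F = F
Hence (B) is false.

(C): In symbols: P <-> (L nor (U & (~G -> ~M)))

~G = ~F = T
~M = ~F = T
~G -> ~M = T -> T = T
U & (~G -> ~M) = F & T = F
L nor (U & (~G -> ~M)) = F nor F = T
P <-> (L nor (U & (~G -> ~M))) = T <-> T = T
Hence (C) is true.

True statements: 2.

2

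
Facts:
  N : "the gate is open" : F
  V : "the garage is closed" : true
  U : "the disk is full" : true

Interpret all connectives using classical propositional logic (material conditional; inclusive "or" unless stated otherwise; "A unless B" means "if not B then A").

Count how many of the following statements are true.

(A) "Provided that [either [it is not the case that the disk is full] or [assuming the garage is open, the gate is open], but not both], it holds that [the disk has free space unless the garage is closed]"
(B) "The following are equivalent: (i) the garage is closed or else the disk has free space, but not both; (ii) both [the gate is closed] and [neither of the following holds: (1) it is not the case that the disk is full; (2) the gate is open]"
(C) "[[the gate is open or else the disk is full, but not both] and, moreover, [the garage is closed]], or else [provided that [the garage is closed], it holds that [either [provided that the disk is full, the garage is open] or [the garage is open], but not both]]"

3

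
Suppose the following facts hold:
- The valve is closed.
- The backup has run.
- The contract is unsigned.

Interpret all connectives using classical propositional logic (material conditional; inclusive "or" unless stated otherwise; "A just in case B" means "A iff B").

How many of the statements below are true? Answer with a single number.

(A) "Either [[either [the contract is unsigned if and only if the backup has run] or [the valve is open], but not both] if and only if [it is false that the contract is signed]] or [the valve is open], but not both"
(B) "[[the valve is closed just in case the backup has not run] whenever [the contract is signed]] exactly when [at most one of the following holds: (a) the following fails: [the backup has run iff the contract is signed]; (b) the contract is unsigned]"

1

Let Q = "the contract is signed" (F), U = "the backup has run" (T), N = "the valve is open" (F).

(A): Parsed as (((~Q <-> U) xor N) <-> ~Q) xor N

~Q = ~F = T
~Q <-> U = T <-> T = T
(~Q <-> U) xor N = T xor F = T
~Q = ~F = T
((~Q <-> U) xor N) <-> ~Q = T <-> T = T
(((~Q <-> U) xor N) <-> ~Q) xor N = T xor F = T
Hence (A) is true.

(B): Parsed as (Q -> (~N <-> ~U)) <-> (~(U <-> Q) nand ~Q)

~N = ~F = T
~U = ~T = F
~N <-> ~U = T <-> F = F
Q -> (~N <-> ~U) = F -> F = T
U <-> Q = T <-> F = F
~(U <-> Q) = ~F = T
~Q = ~F = T
~(U <-> Q) nand ~Q = T nand T = F
(Q -> (~N <-> ~U)) <-> (~(U <-> Q) nand ~Q) = T <-> F = F
Thus (B) is false.

Count: 1.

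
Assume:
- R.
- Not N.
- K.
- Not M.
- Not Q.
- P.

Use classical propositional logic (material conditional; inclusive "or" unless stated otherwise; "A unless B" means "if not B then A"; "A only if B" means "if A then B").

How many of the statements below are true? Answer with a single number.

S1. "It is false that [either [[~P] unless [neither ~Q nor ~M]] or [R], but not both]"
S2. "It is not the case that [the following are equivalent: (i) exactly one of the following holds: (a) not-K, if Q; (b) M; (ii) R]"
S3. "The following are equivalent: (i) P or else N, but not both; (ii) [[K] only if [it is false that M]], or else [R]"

S1: In symbols: ~((~P | (~Q nor ~M)) xor R)

~P = ~T = F
~Q = ~F = T
~M = ~F = T
~Q nor ~M = T nor T = F
~P | (~Q nor ~M) = F | F = F
(~P | (~Q nor ~M)) xor R = F xor T = T
~((~P | (~Q nor ~M)) xor R) = ~T = F
Hence S1 is false.

S2: This is ~(((Q -> ~K) xor M) <-> R).

~K = ~T = F
Q -> ~K = F -> F = T
(Q -> ~K) xor M = T xor F = T
((Q -> ~K) xor M) <-> R = T <-> T = T
~(((Q -> ~K) xor M) <-> R) = ~T = F
Thus S2 is false.

S3: This is (P xor N) <-> ((K -> ~M) | R).

P xor N = T xor F = T
~M = ~F = T
K -> ~M = T -> T = T
(K -> ~M) | R = T | T = T
(P xor N) <-> ((K -> ~M) | R) = T <-> T = T
Thus S3 is true.

True statements: 1 (S3).

1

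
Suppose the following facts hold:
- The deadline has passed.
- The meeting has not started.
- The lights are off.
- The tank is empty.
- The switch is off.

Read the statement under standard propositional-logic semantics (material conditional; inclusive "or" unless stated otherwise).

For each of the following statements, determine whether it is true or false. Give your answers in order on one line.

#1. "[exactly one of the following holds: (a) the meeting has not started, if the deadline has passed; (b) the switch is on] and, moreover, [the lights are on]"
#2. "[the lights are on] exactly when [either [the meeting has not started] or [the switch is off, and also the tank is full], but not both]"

#1 false; #2 false

Let N = "the deadline has passed" (T), M = "the meeting has started" (F), R = "the switch is on" (F), D = "the lights are on" (F), S = "the tank is full" (F).

#1: Parsed as ((N → ¬M) ⊕ R) ∧ D

¬M = ¬F = T
N → ¬M = T → T = T
(N → ¬M) ⊕ R = T ⊕ F = T
((N → ¬M) ⊕ R) ∧ D = T ∧ F = F
Thus #1 is false.

#2: Formalization: D ↔ (¬M ⊕ (¬R ∧ S))

¬M = ¬F = T
¬R = ¬F = T
¬R ∧ S = T ∧ F = F
¬M ⊕ (¬R ∧ S) = T ⊕ F = T
D ↔ (¬M ⊕ (¬R ∧ S)) = F ↔ T = F
Hence #2 is false.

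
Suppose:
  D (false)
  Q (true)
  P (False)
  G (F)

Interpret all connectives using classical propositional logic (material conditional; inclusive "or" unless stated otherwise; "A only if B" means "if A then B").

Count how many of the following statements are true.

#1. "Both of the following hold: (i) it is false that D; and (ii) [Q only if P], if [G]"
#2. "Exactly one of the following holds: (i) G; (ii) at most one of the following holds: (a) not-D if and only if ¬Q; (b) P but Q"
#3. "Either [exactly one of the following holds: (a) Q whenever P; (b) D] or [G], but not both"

3

#1: Formalization: ¬D ∧ (G → (Q → P))

¬D = ¬F = T
Q → P = T → F = F
G → (Q → P) = F → F = T
¬D ∧ (G → (Q → P)) = T ∧ T = T
Thus #1 is true.

#2: Formalization: G ⊕ ((¬D ↔ ¬Q) ↑ (P ∧ Q))

¬D = ¬F = T
¬Q = ¬T = F
¬D ↔ ¬Q = T ↔ F = F
P ∧ Q = F ∧ T = F
(¬D ↔ ¬Q) ↑ (P ∧ Q) = F ↑ F = T
G ⊕ ((¬D ↔ ¬Q) ↑ (P ∧ Q)) = F ⊕ T = T
Thus #2 is true.

#3: In symbols: ((P → Q) ⊕ D) ⊕ G

P → Q = F → T = T
(P → Q) ⊕ D = T ⊕ F = T
((P → Q) ⊕ D) ⊕ G = T ⊕ F = T
So #3 is true.

True statements: 3 (#1, #2, #3).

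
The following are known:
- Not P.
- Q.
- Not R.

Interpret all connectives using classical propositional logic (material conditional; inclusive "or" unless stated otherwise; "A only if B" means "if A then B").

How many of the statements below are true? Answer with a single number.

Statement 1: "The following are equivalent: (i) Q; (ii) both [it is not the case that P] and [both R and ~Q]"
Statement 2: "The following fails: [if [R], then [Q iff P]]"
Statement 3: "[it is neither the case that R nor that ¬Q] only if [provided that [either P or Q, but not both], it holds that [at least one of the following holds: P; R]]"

Statement 1: This is Q <-> (~P & (R & ~Q)).

~P = ~F = T
~Q = ~T = F
R & ~Q = F & F = F
~P & (R & ~Q) = T & F = F
Q <-> (~P & (R & ~Q)) = T <-> F = F
So Statement 1 is false.

Statement 2: Parsed as ~(R -> (Q <-> P))

Q <-> P = T <-> F = F
R -> (Q <-> P) = F -> F = T
~(R -> (Q <-> P)) = ~T = F
Hence Statement 2 is false.

Statement 3: In symbols: (R nor ~Q) -> ((P xor Q) -> (P | R))

~Q = ~T = F
R nor ~Q = F nor F = T
P xor Q = F xor T = T
P | R = F | F = F
(P xor Q) -> (P | R) = T -> F = F
(R nor ~Q) -> ((P xor Q) -> (P | R)) = T -> F = F
So Statement 3 is false.

0 of the 3 statements are true (none).

0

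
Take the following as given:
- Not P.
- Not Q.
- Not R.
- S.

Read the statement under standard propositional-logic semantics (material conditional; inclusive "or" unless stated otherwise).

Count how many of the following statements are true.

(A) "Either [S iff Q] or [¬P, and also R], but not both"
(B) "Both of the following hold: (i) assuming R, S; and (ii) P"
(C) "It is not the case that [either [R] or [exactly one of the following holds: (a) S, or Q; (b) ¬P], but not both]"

(A): Formalization: (S <-> Q) xor (~P & R)

S <-> Q = T <-> F = F
~P = ~F = T
~P & R = T & F = F
(S <-> Q) xor (~P & R) = F xor F = F
So (A) is false.

(B): Formalization: (R -> S) & P

R -> S = F -> T = T
(R -> S) & P = T & F = F
Hence (B) is false.

(C): In symbols: ~(R xor ((S | Q) xor ~P))

S | Q = T | F = T
~P = ~F = T
(S | Q) xor ~P = T xor T = F
R xor ((S | Q) xor ~P) = F xor F = F
~(R xor ((S | Q) xor ~P)) = ~F = T
Hence (C) is true.

1 of the 3 statements is true.

1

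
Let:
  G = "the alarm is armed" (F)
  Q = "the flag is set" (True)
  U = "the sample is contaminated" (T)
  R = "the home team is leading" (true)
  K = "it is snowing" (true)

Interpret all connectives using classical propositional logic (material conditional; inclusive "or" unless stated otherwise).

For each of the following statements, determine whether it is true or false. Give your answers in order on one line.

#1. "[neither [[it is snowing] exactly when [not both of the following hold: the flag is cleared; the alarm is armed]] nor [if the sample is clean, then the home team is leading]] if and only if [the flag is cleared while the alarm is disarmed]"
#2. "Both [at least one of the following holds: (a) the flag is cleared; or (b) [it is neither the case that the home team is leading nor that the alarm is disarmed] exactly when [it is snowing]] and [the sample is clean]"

#1: Formalization: ((K ↔ (¬Q ↑ G)) ↓ (¬U → R)) ↔ (¬Q ∧ ¬G)

¬Q = ¬T = F
¬Q ↑ G = F ↑ F = T
K ↔ (¬Q ↑ G) = T ↔ T = T
¬U = ¬T = F
¬U → R = F → T = T
(K ↔ (¬Q ↑ G)) ↓ (¬U → R) = T ↓ T = F
¬Q = ¬T = F
¬G = ¬F = T
¬Q ∧ ¬G = F ∧ T = F
((K ↔ (¬Q ↑ G)) ↓ (¬U → R)) ↔ (¬Q ∧ ¬G) = F ↔ F = T
Thus #1 is true.

#2: In symbols: (¬Q ∨ ((R ↓ ¬G) ↔ K)) ∧ ¬U

¬Q = ¬T = F
¬G = ¬F = T
R ↓ ¬G = T ↓ T = F
(R ↓ ¬G) ↔ K = F ↔ T = F
¬Q ∨ ((R ↓ ¬G) ↔ K) = F ∨ F = F
¬U = ¬T = F
(¬Q ∨ ((R ↓ ¬G) ↔ K)) ∧ ¬U = F ∧ F = F
Thus #2 is false.

#1 T, #2 F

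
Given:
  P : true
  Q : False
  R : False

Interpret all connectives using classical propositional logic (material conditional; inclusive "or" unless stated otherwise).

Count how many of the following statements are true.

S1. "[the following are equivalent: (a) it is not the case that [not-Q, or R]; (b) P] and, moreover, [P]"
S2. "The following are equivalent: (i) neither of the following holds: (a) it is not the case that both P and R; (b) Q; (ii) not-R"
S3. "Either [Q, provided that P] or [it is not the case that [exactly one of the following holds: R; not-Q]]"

S1: Parsed as (¬(¬Q ∨ R) ↔ P) ∧ P

¬Q = ¬F = T
¬Q ∨ R = T ∨ F = T
¬(¬Q ∨ R) = ¬T = F
¬(¬Q ∨ R) ↔ P = F ↔ T = F
(¬(¬Q ∨ R) ↔ P) ∧ P = F ∧ T = F
Hence S1 is false.

S2: This is ((P ↑ R) ↓ Q) ↔ ¬R.

P ↑ R = T ↑ F = T
(P ↑ R) ↓ Q = T ↓ F = F
¬R = ¬F = T
((P ↑ R) ↓ Q) ↔ ¬R = F ↔ T = F
So S2 is false.

S3: Parsed as (P → Q) ∨ ¬(R ⊕ ¬Q)

P → Q = T → F = F
¬Q = ¬F = T
R ⊕ ¬Q = F ⊕ T = T
¬(R ⊕ ¬Q) = ¬T = F
(P → Q) ∨ ¬(R ⊕ ¬Q) = F ∨ F = F
Hence S3 is false.

0 of the 3 statements are true (none).

0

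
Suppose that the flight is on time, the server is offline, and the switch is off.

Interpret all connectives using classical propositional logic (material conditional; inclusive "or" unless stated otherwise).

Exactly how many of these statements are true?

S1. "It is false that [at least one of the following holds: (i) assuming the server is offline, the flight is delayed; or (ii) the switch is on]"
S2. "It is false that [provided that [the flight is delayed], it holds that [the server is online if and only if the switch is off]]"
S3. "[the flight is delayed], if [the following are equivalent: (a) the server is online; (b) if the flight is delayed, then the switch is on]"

2

Let Q = "the server is online" (F), P = "the flight is delayed" (F), R = "the switch is on" (F).

S1: Parsed as ¬((¬Q → P) ∨ R)

¬Q = ¬F = T
¬Q → P = T → F = F
(¬Q → P) ∨ R = F ∨ F = F
¬((¬Q → P) ∨ R) = ¬F = T
So S1 is true.

S2: This is ¬(P → (Q ↔ ¬R)).

¬R = ¬F = T
Q ↔ ¬R = F ↔ T = F
P → (Q ↔ ¬R) = F → F = T
¬(P → (Q ↔ ¬R)) = ¬T = F
So S2 is false.

S3: Formalization: (Q ↔ (P → R)) → P

P → R = F → F = T
Q ↔ (P → R) = F ↔ T = F
(Q ↔ (P → R)) → P = F → F = T
Hence S3 is true.

Count: 2.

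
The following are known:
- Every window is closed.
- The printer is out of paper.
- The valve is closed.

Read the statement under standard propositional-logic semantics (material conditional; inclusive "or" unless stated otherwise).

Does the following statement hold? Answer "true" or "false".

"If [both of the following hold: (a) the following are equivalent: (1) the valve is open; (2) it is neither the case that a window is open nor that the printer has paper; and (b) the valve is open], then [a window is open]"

Let V = "the valve is open" (False), G = "a window is open" (False), D = "the printer has paper" (False).
Parsed as ((V iff (G nor D)) and V) -> G

G nor D = False nor False = True
V iff (G nor D) = False iff True = False
(V iff (G nor D)) and V = False and False = False
((V iff (G nor D)) and V) -> G = False -> False = True

True.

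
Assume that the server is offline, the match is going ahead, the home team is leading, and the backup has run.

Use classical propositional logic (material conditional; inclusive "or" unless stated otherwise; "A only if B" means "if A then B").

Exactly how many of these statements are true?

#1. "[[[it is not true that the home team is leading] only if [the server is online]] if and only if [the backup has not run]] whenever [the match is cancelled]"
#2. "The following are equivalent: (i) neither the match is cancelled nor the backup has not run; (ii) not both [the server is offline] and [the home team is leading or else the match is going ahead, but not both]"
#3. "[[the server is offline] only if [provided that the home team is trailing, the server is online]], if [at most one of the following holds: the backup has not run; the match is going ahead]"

3

Let Q = "the match is cancelled" (F), R = "the home team is leading" (T), P = "the server is online" (F), S = "the backup has run" (T).

#1: This is Q → ((¬R → P) ↔ ¬S).

¬R = ¬T = F
¬R → P = F → F = T
¬S = ¬T = F
(¬R → P) ↔ ¬S = T ↔ F = F
Q → ((¬R → P) ↔ ¬S) = F → F = T
Thus #1 is true.

#2: This is (Q ↓ ¬S) ↔ (¬P ↑ (R ⊕ ¬Q)).

¬S = ¬T = F
Q ↓ ¬S = F ↓ F = T
¬P = ¬F = T
¬Q = ¬F = T
R ⊕ ¬Q = T ⊕ T = F
¬P ↑ (R ⊕ ¬Q) = T ↑ F = T
(Q ↓ ¬S) ↔ (¬P ↑ (R ⊕ ¬Q)) = T ↔ T = T
So #2 is true.

#3: Parsed as (¬S ↑ ¬Q) → (¬P → (¬R → P))

¬S = ¬T = F
¬Q = ¬F = T
¬S ↑ ¬Q = F ↑ T = T
¬P = ¬F = T
¬R = ¬T = F
¬R → P = F → F = T
¬P → (¬R → P) = T → T = T
(¬S ↑ ¬Q) → (¬P → (¬R → P)) = T → T = T
Thus #3 is true.

Count: 3.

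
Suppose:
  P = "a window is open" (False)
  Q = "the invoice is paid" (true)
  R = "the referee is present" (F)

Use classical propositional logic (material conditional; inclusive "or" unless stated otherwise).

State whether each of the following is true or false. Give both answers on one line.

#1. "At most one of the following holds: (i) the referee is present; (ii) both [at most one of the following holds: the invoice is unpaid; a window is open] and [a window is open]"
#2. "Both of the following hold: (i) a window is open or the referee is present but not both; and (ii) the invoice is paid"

#1: Formalization: R ↑ ((¬Q ↑ P) ∧ P)

¬Q = ¬T = F
¬Q ↑ P = F ↑ F = T
(¬Q ↑ P) ∧ P = T ∧ F = F
R ↑ ((¬Q ↑ P) ∧ P) = F ↑ F = T
So #1 is true.

#2: Parsed as (P ⊕ R) ∧ Q

P ⊕ R = F ⊕ F = F
(P ⊕ R) ∧ Q = F ∧ T = F
So #2 is false.

#1 T; #2 F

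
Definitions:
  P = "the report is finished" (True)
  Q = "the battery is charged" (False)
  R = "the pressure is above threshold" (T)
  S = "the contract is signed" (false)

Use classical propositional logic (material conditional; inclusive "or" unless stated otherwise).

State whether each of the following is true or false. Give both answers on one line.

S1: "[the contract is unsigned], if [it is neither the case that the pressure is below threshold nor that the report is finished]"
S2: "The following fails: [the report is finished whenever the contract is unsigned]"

S1 True / S2 False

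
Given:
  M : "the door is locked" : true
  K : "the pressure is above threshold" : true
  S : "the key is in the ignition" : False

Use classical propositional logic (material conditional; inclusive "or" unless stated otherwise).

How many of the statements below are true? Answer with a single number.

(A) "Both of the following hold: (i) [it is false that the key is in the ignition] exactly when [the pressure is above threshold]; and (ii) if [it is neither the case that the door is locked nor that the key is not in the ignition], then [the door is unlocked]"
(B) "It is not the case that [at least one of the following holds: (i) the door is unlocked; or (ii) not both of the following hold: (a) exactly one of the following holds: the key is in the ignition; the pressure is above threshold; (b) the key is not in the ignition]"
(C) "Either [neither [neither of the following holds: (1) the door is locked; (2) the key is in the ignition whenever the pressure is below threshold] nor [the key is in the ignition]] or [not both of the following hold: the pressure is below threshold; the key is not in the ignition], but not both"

(A): Parsed as (¬S ↔ K) ∧ ((M ↓ ¬S) → ¬M)

¬S = ¬F = T
¬S ↔ K = T ↔ T = T
¬S = ¬F = T
M ↓ ¬S = T ↓ T = F
¬M = ¬T = F
(M ↓ ¬S) → ¬M = F → F = T
(¬S ↔ K) ∧ ((M ↓ ¬S) → ¬M) = T ∧ T = T
Thus (A) is true.

(B): Formalization: ¬(¬M ∨ ((S ⊕ K) ↑ ¬S))

¬M = ¬T = F
S ⊕ K = F ⊕ T = T
¬S = ¬F = T
(S ⊕ K) ↑ ¬S = T ↑ T = F
¬M ∨ ((S ⊕ K) ↑ ¬S) = F ∨ F = F
¬(¬M ∨ ((S ⊕ K) ↑ ¬S)) = ¬F = T
So (B) is true.

(C): Formalization: ((M ↓ (¬K → S)) ↓ S) ⊕ (¬K ↑ ¬S)

¬K = ¬T = F
¬K → S = F → F = T
M ↓ (¬K → S) = T ↓ T = F
(M ↓ (¬K → S)) ↓ S = F ↓ F = T
¬K = ¬T = F
¬S = ¬F = T
¬K ↑ ¬S = F ↑ T = T
((M ↓ (¬K → S)) ↓ S) ⊕ (¬K ↑ ¬S) = T ⊕ T = F
Thus (C) is false.

2 of the 3 statements are true ((A), (B)).

2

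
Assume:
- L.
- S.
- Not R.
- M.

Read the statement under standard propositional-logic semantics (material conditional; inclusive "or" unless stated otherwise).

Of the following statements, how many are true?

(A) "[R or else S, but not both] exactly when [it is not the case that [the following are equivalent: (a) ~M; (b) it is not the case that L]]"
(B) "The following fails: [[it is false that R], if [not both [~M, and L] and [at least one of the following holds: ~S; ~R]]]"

(A): In symbols: (R xor S) iff not (not M iff not L)

R xor S = False xor True = True
not M = not True = False
not L = not True = False
not M iff not L = False iff False = True
not (not M iff not L) = not True = False
(R xor S) iff not (not M iff not L) = True iff False = False
So (A) is false.

(B): This is not (((not M and L) nand (not S or not R)) -> not R).

not M = not True = False
not M and L = False and True = False
not S = not True = False
not R = not False = True
not S or not R = False or True = True
(not M and L) nand (not S or not R) = False nand True = True
not R = not False = True
((not M and L) nand (not S or not R)) -> not R = True -> True = True
not (((not M and L) nand (not S or not R)) -> not R) = not True = False
So (B) is false.

Count: 0.

0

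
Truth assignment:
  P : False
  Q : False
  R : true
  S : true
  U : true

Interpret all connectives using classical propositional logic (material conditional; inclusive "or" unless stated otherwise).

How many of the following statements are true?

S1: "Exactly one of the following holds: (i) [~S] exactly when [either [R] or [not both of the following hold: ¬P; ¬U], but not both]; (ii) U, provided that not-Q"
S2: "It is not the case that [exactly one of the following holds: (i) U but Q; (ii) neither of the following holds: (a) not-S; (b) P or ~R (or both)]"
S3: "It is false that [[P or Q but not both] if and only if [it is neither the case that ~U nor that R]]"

S1: This is (~S <-> (R xor (~P nand ~U))) xor (~Q -> U).

~S = ~T = F
~P = ~F = T
~U = ~T = F
~P nand ~U = T nand F = T
R xor (~P nand ~U) = T xor T = F
~S <-> (R xor (~P nand ~U)) = F <-> F = T
~Q = ~F = T
~Q -> U = T -> T = T
(~S <-> (R xor (~P nand ~U))) xor (~Q -> U) = T xor T = F
So S1 is false.

S2: In symbols: ~((U & Q) xor (~S nor (P | ~R)))

U & Q = T & F = F
~S = ~T = F
~R = ~T = F
P | ~R = F | F = F
~S nor (P | ~R) = F nor F = T
(U & Q) xor (~S nor (P | ~R)) = F xor T = T
~((U & Q) xor (~S nor (P | ~R))) = ~T = F
So S2 is false.

S3: Formalization: ~((P xor Q) <-> (~U nor R))

P xor Q = F xor F = F
~U = ~T = F
~U nor R = F nor T = F
(P xor Q) <-> (~U nor R) = F <-> F = T
~((P xor Q) <-> (~U nor R)) = ~T = F
So S3 is false.

True statements: 0 (none).

0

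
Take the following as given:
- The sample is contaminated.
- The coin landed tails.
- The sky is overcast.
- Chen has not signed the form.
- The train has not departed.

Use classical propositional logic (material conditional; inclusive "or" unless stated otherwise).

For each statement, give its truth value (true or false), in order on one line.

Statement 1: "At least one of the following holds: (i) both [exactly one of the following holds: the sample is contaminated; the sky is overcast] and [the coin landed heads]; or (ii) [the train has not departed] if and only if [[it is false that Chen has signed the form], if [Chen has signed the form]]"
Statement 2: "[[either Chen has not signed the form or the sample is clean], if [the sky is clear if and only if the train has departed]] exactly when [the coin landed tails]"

Let P = "the sample is contaminated" (True), R = "the sky is overcast" (True), Q = "the coin landed heads" (False), U = "the train has departed" (False), S = "Chen has signed the form" (False).

Statement 1: In symbols: ((P xor R) and Q) or (not U iff (S -> not S))

P xor R = True xor True = False
(P xor R) and Q = False and False = False
not U = not False = True
not S = not False = True
S -> not S = False -> True = True
not U iff (S -> not S) = True iff True = True
((P xor R) and Q) or (not U iff (S -> not S)) = False or True = True
Thus Statement 1 is true.

Statement 2: Formalization: ((not R iff U) -> (not S or not P)) iff not Q

not R = not True = False
not R iff U = False iff False = True
not S = not False = True
not P = not True = False
not S or not P = True or False = True
(not R iff U) -> (not S or not P) = True -> True = True
not Q = not False = True
((not R iff U) -> (not S or not P)) iff not Q = True iff True = True
So Statement 2 is true.

Statement 1 True; Statement 2 True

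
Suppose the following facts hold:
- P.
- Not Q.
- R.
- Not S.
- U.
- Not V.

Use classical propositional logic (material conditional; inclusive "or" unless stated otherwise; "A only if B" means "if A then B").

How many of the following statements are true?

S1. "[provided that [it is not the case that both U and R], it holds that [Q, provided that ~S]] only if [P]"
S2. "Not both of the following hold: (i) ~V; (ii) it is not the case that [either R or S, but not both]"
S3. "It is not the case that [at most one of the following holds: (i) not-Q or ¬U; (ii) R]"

3

S1: Parsed as ((U nand R) -> (not S -> Q)) -> P

U nand R = True nand True = False
not S = not False = True
not S -> Q = True -> False = False
(U nand R) -> (not S -> Q) = False -> False = True
((U nand R) -> (not S -> Q)) -> P = True -> True = True
So S1 is true.

S2: This is not V nand not (R xor S).

not V = not False = True
R xor S = True xor False = True
not (R xor S) = not True = False
not V nand not (R xor S) = True nand False = True
So S2 is true.

S3: Parsed as not ((not Q or not U) nand R)

not Q = not False = True
not U = not True = False
not Q or not U = True or False = True
(not Q or not U) nand R = True nand True = False
not ((not Q or not U) nand R) = not False = True
Hence S3 is true.

Count: 3.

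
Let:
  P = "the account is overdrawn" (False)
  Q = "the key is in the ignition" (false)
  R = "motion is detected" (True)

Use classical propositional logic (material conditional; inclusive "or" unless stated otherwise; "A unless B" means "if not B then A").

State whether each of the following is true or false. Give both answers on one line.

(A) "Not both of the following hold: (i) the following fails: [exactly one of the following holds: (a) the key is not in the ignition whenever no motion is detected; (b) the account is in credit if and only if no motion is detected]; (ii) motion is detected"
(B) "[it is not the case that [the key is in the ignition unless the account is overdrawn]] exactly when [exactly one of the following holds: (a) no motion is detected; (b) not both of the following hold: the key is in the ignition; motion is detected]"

(A): Parsed as ~((~R -> ~Q) xor (~P <-> ~R)) nand R

~R = ~T = F
~Q = ~F = T
~R -> ~Q = F -> T = T
~P = ~F = T
~R = ~T = F
~P <-> ~R = T <-> F = F
(~R -> ~Q) xor (~P <-> ~R) = T xor F = T
~((~R -> ~Q) xor (~P <-> ~R)) = ~T = F
~((~R -> ~Q) xor (~P <-> ~R)) nand R = F nand T = T
Hence (A) is true.

(B): Parsed as ~(Q | P) <-> (~R xor (Q nand R))

Q | P = F | F = F
~(Q | P) = ~F = T
~R = ~T = F
Q nand R = F nand T = T
~R xor (Q nand R) = F xor T = T
~(Q | P) <-> (~R xor (Q nand R)) = T <-> T = T
Thus (B) is true.

(A) True / (B) True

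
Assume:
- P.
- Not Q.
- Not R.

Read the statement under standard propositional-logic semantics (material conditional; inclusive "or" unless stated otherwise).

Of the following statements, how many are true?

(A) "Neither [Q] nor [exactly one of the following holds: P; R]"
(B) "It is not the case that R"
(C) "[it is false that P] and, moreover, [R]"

(A): Parsed as Q nor (P xor R)

P xor R = T xor F = T
Q nor (P xor R) = F nor T = F
So (A) is false.

(B): Formalization: ~R

~R = ~F = T
Thus (B) is true.

(C): In symbols: ~P & R

~P = ~T = F
~P & R = F & F = F
So (C) is false.

1 of the 3 statements is true ((B)).

1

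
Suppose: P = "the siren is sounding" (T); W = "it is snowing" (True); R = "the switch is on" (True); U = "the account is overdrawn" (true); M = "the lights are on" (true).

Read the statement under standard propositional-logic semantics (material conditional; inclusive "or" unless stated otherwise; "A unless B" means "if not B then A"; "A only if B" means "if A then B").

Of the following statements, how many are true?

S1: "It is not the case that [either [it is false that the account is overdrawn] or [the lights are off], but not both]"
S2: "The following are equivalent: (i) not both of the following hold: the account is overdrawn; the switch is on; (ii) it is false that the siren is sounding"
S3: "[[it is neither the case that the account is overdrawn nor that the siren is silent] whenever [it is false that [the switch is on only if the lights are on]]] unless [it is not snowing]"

3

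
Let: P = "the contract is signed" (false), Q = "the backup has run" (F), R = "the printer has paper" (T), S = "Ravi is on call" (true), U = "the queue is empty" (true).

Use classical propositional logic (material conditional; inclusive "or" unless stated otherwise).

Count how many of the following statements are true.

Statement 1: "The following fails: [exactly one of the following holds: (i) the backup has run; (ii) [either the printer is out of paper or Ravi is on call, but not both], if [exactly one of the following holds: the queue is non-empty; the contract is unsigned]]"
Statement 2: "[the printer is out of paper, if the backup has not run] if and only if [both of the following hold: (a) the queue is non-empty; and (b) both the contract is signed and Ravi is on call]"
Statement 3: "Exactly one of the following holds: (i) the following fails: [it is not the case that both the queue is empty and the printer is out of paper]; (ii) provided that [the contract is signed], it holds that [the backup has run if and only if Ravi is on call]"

Statement 1: This is not (Q xor ((not U xor not P) -> (not R xor S))).

not U = not True = False
not P = not False = True
not U xor not P = False xor True = True
not R = not True = False
not R xor S = False xor True = True
(not U xor not P) -> (not R xor S) = True -> True = True
Q xor ((not U xor not P) -> (not R xor S)) = False xor True = True
not (Q xor ((not U xor not P) -> (not R xor S))) = not True = False
Thus Statement 1 is false.

Statement 2: In symbols: (not Q -> not R) iff (not U and (P and S))

not Q = not False = True
not R = not True = False
not Q -> not R = True -> False = False
not U = not True = False
P and S = False and True = False
not U and (P and S) = False and False = False
(not Q -> not R) iff (not U and (P and S)) = False iff False = True
So Statement 2 is true.

Statement 3: Parsed as not (U nand not R) xor (P -> (Q iff S))

not R = not True = False
U nand not R = True nand False = True
not (U nand not R) = not True = False
Q iff S = False iff True = False
P -> (Q iff S) = False -> False = True
not (U nand not R) xor (P -> (Q iff S)) = False xor True = True
Hence Statement 3 is true.

Count: 2.

2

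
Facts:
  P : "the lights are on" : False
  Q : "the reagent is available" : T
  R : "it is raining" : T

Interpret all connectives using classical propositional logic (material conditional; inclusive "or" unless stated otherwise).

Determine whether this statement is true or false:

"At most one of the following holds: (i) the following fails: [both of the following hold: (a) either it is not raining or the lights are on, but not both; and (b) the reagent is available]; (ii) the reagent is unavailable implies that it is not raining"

False.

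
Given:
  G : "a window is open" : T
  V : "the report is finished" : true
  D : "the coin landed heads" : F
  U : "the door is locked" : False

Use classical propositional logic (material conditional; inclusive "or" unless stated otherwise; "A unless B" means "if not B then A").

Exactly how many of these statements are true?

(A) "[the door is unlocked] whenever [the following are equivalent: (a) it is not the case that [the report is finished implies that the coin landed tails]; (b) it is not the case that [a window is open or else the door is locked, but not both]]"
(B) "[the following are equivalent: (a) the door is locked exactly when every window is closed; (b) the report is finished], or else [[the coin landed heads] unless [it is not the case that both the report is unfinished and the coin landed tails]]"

(A): In symbols: (not (V -> not D) iff not (G xor U)) -> not U

not D = not False = True
V -> not D = True -> True = True
not (V -> not D) = not True = False
G xor U = True xor False = True
not (G xor U) = not True = False
not (V -> not D) iff not (G xor U) = False iff False = True
not U = not False = True
(not (V -> not D) iff not (G xor U)) -> not U = True -> True = True
So (A) is true.

(B): In symbols: ((U iff not G) iff V) or (D or (not V nand not D))

not G = not True = False
U iff not G = False iff False = True
(U iff not G) iff V = True iff True = True
not V = not True = False
not D = not False = True
not V nand not D = False nand True = True
D or (not V nand not D) = False or True = True
((U iff not G) iff V) or (D or (not V nand not D)) = True or True = True
Thus (B) is true.

True statements: 2.

2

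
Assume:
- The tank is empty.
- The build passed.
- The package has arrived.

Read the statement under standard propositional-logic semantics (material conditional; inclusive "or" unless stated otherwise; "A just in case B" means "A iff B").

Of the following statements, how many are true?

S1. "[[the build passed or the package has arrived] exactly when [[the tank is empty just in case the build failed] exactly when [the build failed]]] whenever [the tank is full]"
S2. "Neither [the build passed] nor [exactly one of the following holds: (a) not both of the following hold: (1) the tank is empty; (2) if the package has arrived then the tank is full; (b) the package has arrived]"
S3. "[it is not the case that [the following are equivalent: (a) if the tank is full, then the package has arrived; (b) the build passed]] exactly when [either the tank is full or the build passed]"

1

Let P = "the tank is full" (False), Q = "the build passed" (True), R = "the package has arrived" (True).

S1: Parsed as P -> ((Q or R) iff ((not P iff not Q) iff not Q))

Q or R = True or True = True
not P = not False = True
not Q = not True = False
not P iff not Q = True iff False = False
not Q = not True = False
(not P iff not Q) iff not Q = False iff False = True
(Q or R) iff ((not P iff not Q) iff not Q) = True iff True = True
P -> ((Q or R) iff ((not P iff not Q) iff not Q)) = False -> True = True
So S1 is true.

S2: Parsed as Q nor ((not P nand (R -> P)) xor R)

not P = not False = True
R -> P = True -> False = False
not P nand (R -> P) = True nand False = True
(not P nand (R -> P)) xor R = True xor True = False
Q nor ((not P nand (R -> P)) xor R) = True nor False = False
Thus S2 is false.

S3: In symbols: not ((P -> R) iff Q) iff (P or Q)

P -> R = False -> True = True
(P -> R) iff Q = True iff True = True
not ((P -> R) iff Q) = not True = False
P or Q = False or True = True
not ((P -> R) iff Q) iff (P or Q) = False iff True = False
Hence S3 is false.

Count: 1.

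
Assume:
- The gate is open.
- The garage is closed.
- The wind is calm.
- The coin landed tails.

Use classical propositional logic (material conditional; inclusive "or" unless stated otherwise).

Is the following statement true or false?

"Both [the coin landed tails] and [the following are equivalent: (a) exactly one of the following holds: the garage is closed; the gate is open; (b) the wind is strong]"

true

Let U = "the coin landed heads" (False), R = "the garage is closed" (True), H = "the gate is open" (True), K = "the wind is strong" (False).
Parsed as not U and ((R xor H) iff K)

not U = not False = True
R xor H = True xor True = False
(R xor H) iff K = False iff False = True
not U and ((R xor H) iff K) = True and True = True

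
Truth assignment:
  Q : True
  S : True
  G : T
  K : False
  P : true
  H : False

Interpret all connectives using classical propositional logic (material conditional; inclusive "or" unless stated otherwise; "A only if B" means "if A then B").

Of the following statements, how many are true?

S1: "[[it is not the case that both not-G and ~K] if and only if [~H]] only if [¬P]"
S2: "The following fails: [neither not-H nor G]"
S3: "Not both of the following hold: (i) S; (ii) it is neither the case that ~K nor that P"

S1: Formalization: ((~G nand ~K) <-> ~H) -> ~P

~G = ~T = F
~K = ~F = T
~G nand ~K = F nand T = T
~H = ~F = T
(~G nand ~K) <-> ~H = T <-> T = T
~P = ~T = F
((~G nand ~K) <-> ~H) -> ~P = T -> F = F
Hence S1 is false.

S2: Formalization: ~(~H nor G)

~H = ~F = T
~H nor G = T nor T = F
~(~H nor G) = ~F = T
Thus S2 is true.

S3: In symbols: S nand (~K nor P)

~K = ~F = T
~K nor P = T nor T = F
S nand (~K nor P) = T nand F = T
Thus S3 is true.

2 of the 3 statements are true (S2, S3).

2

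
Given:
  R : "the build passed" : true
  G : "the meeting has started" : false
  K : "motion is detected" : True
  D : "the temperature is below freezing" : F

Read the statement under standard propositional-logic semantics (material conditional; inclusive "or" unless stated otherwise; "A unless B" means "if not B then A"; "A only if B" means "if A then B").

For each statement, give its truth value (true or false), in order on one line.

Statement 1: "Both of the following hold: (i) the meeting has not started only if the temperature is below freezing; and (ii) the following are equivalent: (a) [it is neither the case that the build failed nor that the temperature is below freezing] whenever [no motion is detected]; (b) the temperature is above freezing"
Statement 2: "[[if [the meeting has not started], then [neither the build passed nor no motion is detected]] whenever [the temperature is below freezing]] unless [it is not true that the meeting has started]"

Statement 1 False; Statement 2 True

Statement 1: In symbols: (not G -> D) and ((not K -> (not R nor D)) iff not D)

not G = not False = True
not G -> D = True -> False = False
not K = not True = False
not R = not True = False
not R nor D = False nor False = True
not K -> (not R nor D) = False -> True = True
not D = not False = True
(not K -> (not R nor D)) iff not D = True iff True = True
(not G -> D) and ((not K -> (not R nor D)) iff not D) = False and True = False
Hence Statement 1 is false.

Statement 2: Parsed as (D -> (not G -> (R nor not K))) or not G

not G = not False = True
not K = not True = False
R nor not K = True nor False = False
not G -> (R nor not K) = True -> False = False
D -> (not G -> (R nor not K)) = False -> False = True
not G = not False = True
(D -> (not G -> (R nor not K))) or not G = True or True = True
So Statement 2 is true.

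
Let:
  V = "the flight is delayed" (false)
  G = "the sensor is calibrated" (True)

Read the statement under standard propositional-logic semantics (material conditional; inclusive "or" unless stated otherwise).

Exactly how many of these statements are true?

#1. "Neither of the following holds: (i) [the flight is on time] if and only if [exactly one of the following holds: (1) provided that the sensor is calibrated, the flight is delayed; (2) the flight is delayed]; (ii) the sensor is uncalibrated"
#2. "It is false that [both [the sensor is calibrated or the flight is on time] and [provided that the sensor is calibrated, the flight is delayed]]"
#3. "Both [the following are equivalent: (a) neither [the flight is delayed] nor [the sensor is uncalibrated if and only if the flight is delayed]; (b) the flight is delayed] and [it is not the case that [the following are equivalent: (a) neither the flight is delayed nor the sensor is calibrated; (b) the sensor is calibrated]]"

3

#1: In symbols: (not V iff ((G -> V) xor V)) nor not G

not V = not False = True
G -> V = True -> False = False
(G -> V) xor V = False xor False = False
not V iff ((G -> V) xor V) = True iff False = False
not G = not True = False
(not V iff ((G -> V) xor V)) nor not G = False nor False = True
So #1 is true.

#2: Parsed as not ((G or not V) and (G -> V))

not V = not False = True
G or not V = True or True = True
G -> V = True -> False = False
(G or not V) and (G -> V) = True and False = False
not ((G or not V) and (G -> V)) = not False = True
Hence #2 is true.

#3: Formalization: ((V nor (not G iff V)) iff V) and not ((V nor G) iff G)

not G = not True = False
not G iff V = False iff False = True
V nor (not G iff V) = False nor True = False
(V nor (not G iff V)) iff V = False iff False = True
V nor G = False nor True = False
(V nor G) iff G = False iff True = False
not ((V nor G) iff G) = not False = True
((V nor (not G iff V)) iff V) and not ((V nor G) iff G) = True and True = True
So #3 is true.

True statements: 3 (#1, #2, #3).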